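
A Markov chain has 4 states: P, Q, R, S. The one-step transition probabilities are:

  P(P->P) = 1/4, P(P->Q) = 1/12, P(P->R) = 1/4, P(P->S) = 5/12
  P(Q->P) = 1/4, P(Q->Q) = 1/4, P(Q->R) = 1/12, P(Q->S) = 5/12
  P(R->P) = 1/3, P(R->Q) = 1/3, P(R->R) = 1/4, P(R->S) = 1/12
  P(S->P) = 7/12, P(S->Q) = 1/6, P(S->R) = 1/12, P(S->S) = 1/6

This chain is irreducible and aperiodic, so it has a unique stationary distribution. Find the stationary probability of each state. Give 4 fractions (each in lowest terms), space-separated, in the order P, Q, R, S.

The stationary distribution satisfies pi = pi * P, i.e.:
  pi_P = 1/4*pi_P + 1/4*pi_Q + 1/3*pi_R + 7/12*pi_S
  pi_Q = 1/12*pi_P + 1/4*pi_Q + 1/3*pi_R + 1/6*pi_S
  pi_R = 1/4*pi_P + 1/12*pi_Q + 1/4*pi_R + 1/12*pi_S
  pi_S = 5/12*pi_P + 5/12*pi_Q + 1/12*pi_R + 1/6*pi_S
with normalization: pi_P + pi_Q + pi_R + pi_S = 1.

Using the first 3 balance equations plus normalization, the linear system A*pi = b is:
  [-3/4, 1/4, 1/3, 7/12] . pi = 0
  [1/12, -3/4, 1/3, 1/6] . pi = 0
  [1/4, 1/12, -3/4, 1/12] . pi = 0
  [1, 1, 1, 1] . pi = 1

Solving yields:
  pi_P = 649/1802
  pi_Q = 325/1802
  pi_R = 155/901
  pi_S = 259/901

Verification (pi * P):
  649/1802*1/4 + 325/1802*1/4 + 155/901*1/3 + 259/901*7/12 = 649/1802 = pi_P  (ok)
  649/1802*1/12 + 325/1802*1/4 + 155/901*1/3 + 259/901*1/6 = 325/1802 = pi_Q  (ok)
  649/1802*1/4 + 325/1802*1/12 + 155/901*1/4 + 259/901*1/12 = 155/901 = pi_R  (ok)
  649/1802*5/12 + 325/1802*5/12 + 155/901*1/12 + 259/901*1/6 = 259/901 = pi_S  (ok)

Answer: 649/1802 325/1802 155/901 259/901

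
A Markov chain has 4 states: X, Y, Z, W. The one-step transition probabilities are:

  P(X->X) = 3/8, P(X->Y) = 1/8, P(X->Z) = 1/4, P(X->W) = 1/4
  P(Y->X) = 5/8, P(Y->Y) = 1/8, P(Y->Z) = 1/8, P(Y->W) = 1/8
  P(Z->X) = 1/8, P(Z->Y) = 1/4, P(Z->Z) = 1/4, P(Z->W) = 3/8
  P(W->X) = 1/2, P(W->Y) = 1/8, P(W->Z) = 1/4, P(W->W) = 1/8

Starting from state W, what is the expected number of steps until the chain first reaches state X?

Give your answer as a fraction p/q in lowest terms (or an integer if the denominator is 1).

Answer: 104/45

Derivation:
Let h_i = expected steps to first reach X from state i.
Boundary: h_X = 0.
First-step equations for the other states:
  h_Y = 1 + 5/8*h_X + 1/8*h_Y + 1/8*h_Z + 1/8*h_W
  h_Z = 1 + 1/8*h_X + 1/4*h_Y + 1/4*h_Z + 3/8*h_W
  h_W = 1 + 1/2*h_X + 1/8*h_Y + 1/4*h_Z + 1/8*h_W

Substituting h_X = 0 and rearranging gives the linear system (I - Q) h = 1:
  [7/8, -1/8, -1/8] . (h_Y, h_Z, h_W) = 1
  [-1/4, 3/4, -3/8] . (h_Y, h_Z, h_W) = 1
  [-1/8, -1/4, 7/8] . (h_Y, h_Z, h_W) = 1

Solving yields:
  h_Y = 48/25
  h_Z = 704/225
  h_W = 104/45

Starting state is W, so the expected hitting time is h_W = 104/45.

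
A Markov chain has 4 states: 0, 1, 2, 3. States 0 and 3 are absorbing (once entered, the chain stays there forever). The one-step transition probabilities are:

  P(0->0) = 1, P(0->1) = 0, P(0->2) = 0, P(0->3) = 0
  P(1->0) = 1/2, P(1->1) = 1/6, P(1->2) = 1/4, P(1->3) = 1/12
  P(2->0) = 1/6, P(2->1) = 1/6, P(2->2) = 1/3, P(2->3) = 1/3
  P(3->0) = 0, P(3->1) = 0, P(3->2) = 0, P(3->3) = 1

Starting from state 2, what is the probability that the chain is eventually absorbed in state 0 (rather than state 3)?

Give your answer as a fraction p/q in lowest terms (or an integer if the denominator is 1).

Answer: 16/37

Derivation:
Let a_i = P(absorbed in 0 | start in state i).
Boundary conditions: a_0 = 1, a_3 = 0.
For each transient state i, a_i = sum_j P(i->j) * a_j:
  a_1 = 1/2*a_0 + 1/6*a_1 + 1/4*a_2 + 1/12*a_3
  a_2 = 1/6*a_0 + 1/6*a_1 + 1/3*a_2 + 1/3*a_3

Substituting a_0 = 1 and a_3 = 0, rearrange to (I - Q) a = r where r[i] = P(i -> 0):
  [5/6, -1/4] . (a_1, a_2) = 1/2
  [-1/6, 2/3] . (a_1, a_2) = 1/6

Solving yields:
  a_1 = 27/37
  a_2 = 16/37

Starting state is 2, so the absorption probability is a_2 = 16/37.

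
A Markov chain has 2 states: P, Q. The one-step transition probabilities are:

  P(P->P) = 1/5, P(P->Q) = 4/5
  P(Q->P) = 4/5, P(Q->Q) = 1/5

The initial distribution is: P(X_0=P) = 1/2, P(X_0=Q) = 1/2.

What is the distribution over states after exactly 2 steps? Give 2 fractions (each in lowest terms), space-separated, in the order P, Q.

Propagating the distribution step by step (d_{t+1} = d_t * P):
d_0 = (P=1/2, Q=1/2)
  d_1[P] = 1/2*1/5 + 1/2*4/5 = 1/2
  d_1[Q] = 1/2*4/5 + 1/2*1/5 = 1/2
d_1 = (P=1/2, Q=1/2)
  d_2[P] = 1/2*1/5 + 1/2*4/5 = 1/2
  d_2[Q] = 1/2*4/5 + 1/2*1/5 = 1/2
d_2 = (P=1/2, Q=1/2)

Answer: 1/2 1/2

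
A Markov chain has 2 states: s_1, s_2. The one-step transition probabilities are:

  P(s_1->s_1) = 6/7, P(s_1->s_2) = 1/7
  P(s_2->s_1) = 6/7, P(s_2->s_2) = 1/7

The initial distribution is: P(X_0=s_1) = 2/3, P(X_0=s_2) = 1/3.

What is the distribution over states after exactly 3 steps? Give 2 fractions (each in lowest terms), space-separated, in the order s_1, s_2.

Answer: 6/7 1/7

Derivation:
Propagating the distribution step by step (d_{t+1} = d_t * P):
d_0 = (s_1=2/3, s_2=1/3)
  d_1[s_1] = 2/3*6/7 + 1/3*6/7 = 6/7
  d_1[s_2] = 2/3*1/7 + 1/3*1/7 = 1/7
d_1 = (s_1=6/7, s_2=1/7)
  d_2[s_1] = 6/7*6/7 + 1/7*6/7 = 6/7
  d_2[s_2] = 6/7*1/7 + 1/7*1/7 = 1/7
d_2 = (s_1=6/7, s_2=1/7)
  d_3[s_1] = 6/7*6/7 + 1/7*6/7 = 6/7
  d_3[s_2] = 6/7*1/7 + 1/7*1/7 = 1/7
d_3 = (s_1=6/7, s_2=1/7)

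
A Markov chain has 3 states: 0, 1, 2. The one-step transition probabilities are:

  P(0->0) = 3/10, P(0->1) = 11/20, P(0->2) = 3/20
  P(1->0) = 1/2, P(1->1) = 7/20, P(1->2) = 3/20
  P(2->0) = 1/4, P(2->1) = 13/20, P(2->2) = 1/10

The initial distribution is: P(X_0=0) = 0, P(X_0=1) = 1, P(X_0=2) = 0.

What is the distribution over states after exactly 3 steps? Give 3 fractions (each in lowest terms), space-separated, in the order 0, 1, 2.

Answer: 627/1600 1861/4000 1143/8000

Derivation:
Propagating the distribution step by step (d_{t+1} = d_t * P):
d_0 = (0=0, 1=1, 2=0)
  d_1[0] = 0*3/10 + 1*1/2 + 0*1/4 = 1/2
  d_1[1] = 0*11/20 + 1*7/20 + 0*13/20 = 7/20
  d_1[2] = 0*3/20 + 1*3/20 + 0*1/10 = 3/20
d_1 = (0=1/2, 1=7/20, 2=3/20)
  d_2[0] = 1/2*3/10 + 7/20*1/2 + 3/20*1/4 = 29/80
  d_2[1] = 1/2*11/20 + 7/20*7/20 + 3/20*13/20 = 99/200
  d_2[2] = 1/2*3/20 + 7/20*3/20 + 3/20*1/10 = 57/400
d_2 = (0=29/80, 1=99/200, 2=57/400)
  d_3[0] = 29/80*3/10 + 99/200*1/2 + 57/400*1/4 = 627/1600
  d_3[1] = 29/80*11/20 + 99/200*7/20 + 57/400*13/20 = 1861/4000
  d_3[2] = 29/80*3/20 + 99/200*3/20 + 57/400*1/10 = 1143/8000
d_3 = (0=627/1600, 1=1861/4000, 2=1143/8000)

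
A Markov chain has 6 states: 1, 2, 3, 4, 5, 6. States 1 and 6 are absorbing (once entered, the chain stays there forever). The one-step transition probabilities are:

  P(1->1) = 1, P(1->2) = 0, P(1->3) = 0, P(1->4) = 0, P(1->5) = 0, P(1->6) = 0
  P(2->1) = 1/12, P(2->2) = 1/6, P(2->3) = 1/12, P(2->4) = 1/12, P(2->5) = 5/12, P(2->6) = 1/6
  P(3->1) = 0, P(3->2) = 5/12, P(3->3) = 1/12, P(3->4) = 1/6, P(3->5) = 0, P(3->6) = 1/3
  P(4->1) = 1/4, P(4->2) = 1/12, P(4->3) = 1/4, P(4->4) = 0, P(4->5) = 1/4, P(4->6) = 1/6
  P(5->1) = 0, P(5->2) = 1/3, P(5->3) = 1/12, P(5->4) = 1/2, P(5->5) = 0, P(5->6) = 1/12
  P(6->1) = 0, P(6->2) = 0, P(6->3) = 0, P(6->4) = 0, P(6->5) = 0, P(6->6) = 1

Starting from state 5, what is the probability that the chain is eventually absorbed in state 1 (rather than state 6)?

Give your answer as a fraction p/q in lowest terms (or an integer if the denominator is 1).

Answer: 2843/8333

Derivation:
Let a_i = P(absorbed in 1 | start in state i).
Boundary conditions: a_1 = 1, a_6 = 0.
For each transient state i, a_i = sum_j P(i->j) * a_j:
  a_2 = 1/12*a_1 + 1/6*a_2 + 1/12*a_3 + 1/12*a_4 + 5/12*a_5 + 1/6*a_6
  a_3 = 0*a_1 + 5/12*a_2 + 1/12*a_3 + 1/6*a_4 + 0*a_5 + 1/3*a_6
  a_4 = 1/4*a_1 + 1/12*a_2 + 1/4*a_3 + 0*a_4 + 1/4*a_5 + 1/6*a_6
  a_5 = 0*a_1 + 1/3*a_2 + 1/12*a_3 + 1/2*a_4 + 0*a_5 + 1/12*a_6

Substituting a_1 = 1 and a_6 = 0, rearrange to (I - Q) a = r where r[i] = P(i -> 1):
  [5/6, -1/12, -1/12, -5/12] . (a_2, a_3, a_4, a_5) = 1/12
  [-5/12, 11/12, -1/6, 0] . (a_2, a_3, a_4, a_5) = 0
  [-1/12, -1/4, 1, -1/4] . (a_2, a_3, a_4, a_5) = 1/4
  [-1/3, -1/12, -1/2, 1] . (a_2, a_3, a_4, a_5) = 0

Solving yields:
  a_2 = 2796/8333
  a_3 = 1908/8333
  a_4 = 3504/8333
  a_5 = 2843/8333

Starting state is 5, so the absorption probability is a_5 = 2843/8333.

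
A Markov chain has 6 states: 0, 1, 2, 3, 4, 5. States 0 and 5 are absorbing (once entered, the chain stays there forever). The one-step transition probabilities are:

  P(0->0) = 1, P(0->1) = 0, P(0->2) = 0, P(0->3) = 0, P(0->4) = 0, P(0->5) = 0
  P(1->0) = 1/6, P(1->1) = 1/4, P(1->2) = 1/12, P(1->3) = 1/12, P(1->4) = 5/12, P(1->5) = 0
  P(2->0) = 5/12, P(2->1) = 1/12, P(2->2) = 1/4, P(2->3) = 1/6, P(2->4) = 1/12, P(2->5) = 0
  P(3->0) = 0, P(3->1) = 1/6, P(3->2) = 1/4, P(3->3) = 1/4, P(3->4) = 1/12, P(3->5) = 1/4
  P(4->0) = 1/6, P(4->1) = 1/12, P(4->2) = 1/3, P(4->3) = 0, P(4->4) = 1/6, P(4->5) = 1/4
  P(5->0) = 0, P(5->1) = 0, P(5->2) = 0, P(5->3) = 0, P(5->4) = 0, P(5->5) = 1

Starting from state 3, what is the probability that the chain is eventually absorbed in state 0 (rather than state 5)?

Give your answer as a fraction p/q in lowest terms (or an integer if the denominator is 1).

Let a_i = P(absorbed in 0 | start in state i).
Boundary conditions: a_0 = 1, a_5 = 0.
For each transient state i, a_i = sum_j P(i->j) * a_j:
  a_1 = 1/6*a_0 + 1/4*a_1 + 1/12*a_2 + 1/12*a_3 + 5/12*a_4 + 0*a_5
  a_2 = 5/12*a_0 + 1/12*a_1 + 1/4*a_2 + 1/6*a_3 + 1/12*a_4 + 0*a_5
  a_3 = 0*a_0 + 1/6*a_1 + 1/4*a_2 + 1/4*a_3 + 1/12*a_4 + 1/4*a_5
  a_4 = 1/6*a_0 + 1/12*a_1 + 1/3*a_2 + 0*a_3 + 1/6*a_4 + 1/4*a_5

Substituting a_0 = 1 and a_5 = 0, rearrange to (I - Q) a = r where r[i] = P(i -> 0):
  [3/4, -1/12, -1/12, -5/12] . (a_1, a_2, a_3, a_4) = 1/6
  [-1/12, 3/4, -1/6, -1/12] . (a_1, a_2, a_3, a_4) = 5/12
  [-1/6, -1/4, 3/4, -1/12] . (a_1, a_2, a_3, a_4) = 0
  [-1/12, -1/3, 0, 5/6] . (a_1, a_2, a_3, a_4) = 1/6

Solving yields:
  a_1 = 233/335
  a_2 = 541/670
  a_3 = 164/335
  a_4 = 397/670

Starting state is 3, so the absorption probability is a_3 = 164/335.

Answer: 164/335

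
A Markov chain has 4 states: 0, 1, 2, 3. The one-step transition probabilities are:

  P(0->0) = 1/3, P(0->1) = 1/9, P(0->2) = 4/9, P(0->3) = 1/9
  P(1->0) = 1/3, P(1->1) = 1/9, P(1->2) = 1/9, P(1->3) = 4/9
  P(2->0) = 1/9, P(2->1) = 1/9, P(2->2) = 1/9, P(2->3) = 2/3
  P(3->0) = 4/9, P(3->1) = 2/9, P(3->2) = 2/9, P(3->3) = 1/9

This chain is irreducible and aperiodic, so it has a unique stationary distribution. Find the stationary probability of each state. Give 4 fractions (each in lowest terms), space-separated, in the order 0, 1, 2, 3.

The stationary distribution satisfies pi = pi * P, i.e.:
  pi_0 = 1/3*pi_0 + 1/3*pi_1 + 1/9*pi_2 + 4/9*pi_3
  pi_1 = 1/9*pi_0 + 1/9*pi_1 + 1/9*pi_2 + 2/9*pi_3
  pi_2 = 4/9*pi_0 + 1/9*pi_1 + 1/9*pi_2 + 2/9*pi_3
  pi_3 = 1/9*pi_0 + 4/9*pi_1 + 2/3*pi_2 + 1/9*pi_3
with normalization: pi_0 + pi_1 + pi_2 + pi_3 = 1.

Using the first 3 balance equations plus normalization, the linear system A*pi = b is:
  [-2/3, 1/3, 1/9, 4/9] . pi = 0
  [1/9, -8/9, 1/9, 2/9] . pi = 0
  [4/9, 1/9, -8/9, 2/9] . pi = 0
  [1, 1, 1, 1] . pi = 1

Solving yields:
  pi_0 = 108/347
  pi_1 = 50/347
  pi_2 = 86/347
  pi_3 = 103/347

Verification (pi * P):
  108/347*1/3 + 50/347*1/3 + 86/347*1/9 + 103/347*4/9 = 108/347 = pi_0  (ok)
  108/347*1/9 + 50/347*1/9 + 86/347*1/9 + 103/347*2/9 = 50/347 = pi_1  (ok)
  108/347*4/9 + 50/347*1/9 + 86/347*1/9 + 103/347*2/9 = 86/347 = pi_2  (ok)
  108/347*1/9 + 50/347*4/9 + 86/347*2/3 + 103/347*1/9 = 103/347 = pi_3  (ok)

Answer: 108/347 50/347 86/347 103/347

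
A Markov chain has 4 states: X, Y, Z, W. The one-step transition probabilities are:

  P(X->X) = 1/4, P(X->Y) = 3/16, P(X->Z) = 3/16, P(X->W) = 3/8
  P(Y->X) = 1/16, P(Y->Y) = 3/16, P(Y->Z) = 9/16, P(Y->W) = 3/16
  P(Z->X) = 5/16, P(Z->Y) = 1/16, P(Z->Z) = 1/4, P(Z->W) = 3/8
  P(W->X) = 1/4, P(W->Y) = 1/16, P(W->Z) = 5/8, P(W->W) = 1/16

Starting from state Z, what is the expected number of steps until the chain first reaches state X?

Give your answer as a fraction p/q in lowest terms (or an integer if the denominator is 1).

Answer: 1568/435

Derivation:
Let h_i = expected steps to first reach X from state i.
Boundary: h_X = 0.
First-step equations for the other states:
  h_Y = 1 + 1/16*h_X + 3/16*h_Y + 9/16*h_Z + 3/16*h_W
  h_Z = 1 + 5/16*h_X + 1/16*h_Y + 1/4*h_Z + 3/8*h_W
  h_W = 1 + 1/4*h_X + 1/16*h_Y + 5/8*h_Z + 1/16*h_W

Substituting h_X = 0 and rearranging gives the linear system (I - Q) h = 1:
  [13/16, -9/16, -3/16] . (h_Y, h_Z, h_W) = 1
  [-1/16, 3/4, -3/8] . (h_Y, h_Z, h_W) = 1
  [-1/16, -5/8, 15/16] . (h_Y, h_Z, h_W) = 1

Solving yields:
  h_Y = 400/87
  h_Z = 1568/435
  h_W = 4928/1305

Starting state is Z, so the expected hitting time is h_Z = 1568/435.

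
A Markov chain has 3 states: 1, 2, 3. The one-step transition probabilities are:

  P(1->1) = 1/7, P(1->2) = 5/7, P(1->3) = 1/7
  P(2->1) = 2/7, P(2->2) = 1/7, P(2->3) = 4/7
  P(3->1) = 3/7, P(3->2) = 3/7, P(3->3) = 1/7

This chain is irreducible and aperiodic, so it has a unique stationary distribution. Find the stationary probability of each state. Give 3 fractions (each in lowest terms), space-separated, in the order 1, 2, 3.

Answer: 24/83 33/83 26/83

Derivation:
The stationary distribution satisfies pi = pi * P, i.e.:
  pi_1 = 1/7*pi_1 + 2/7*pi_2 + 3/7*pi_3
  pi_2 = 5/7*pi_1 + 1/7*pi_2 + 3/7*pi_3
  pi_3 = 1/7*pi_1 + 4/7*pi_2 + 1/7*pi_3
with normalization: pi_1 + pi_2 + pi_3 = 1.

Using the first 2 balance equations plus normalization, the linear system A*pi = b is:
  [-6/7, 2/7, 3/7] . pi = 0
  [5/7, -6/7, 3/7] . pi = 0
  [1, 1, 1] . pi = 1

Solving yields:
  pi_1 = 24/83
  pi_2 = 33/83
  pi_3 = 26/83

Verification (pi * P):
  24/83*1/7 + 33/83*2/7 + 26/83*3/7 = 24/83 = pi_1  (ok)
  24/83*5/7 + 33/83*1/7 + 26/83*3/7 = 33/83 = pi_2  (ok)
  24/83*1/7 + 33/83*4/7 + 26/83*1/7 = 26/83 = pi_3  (ok)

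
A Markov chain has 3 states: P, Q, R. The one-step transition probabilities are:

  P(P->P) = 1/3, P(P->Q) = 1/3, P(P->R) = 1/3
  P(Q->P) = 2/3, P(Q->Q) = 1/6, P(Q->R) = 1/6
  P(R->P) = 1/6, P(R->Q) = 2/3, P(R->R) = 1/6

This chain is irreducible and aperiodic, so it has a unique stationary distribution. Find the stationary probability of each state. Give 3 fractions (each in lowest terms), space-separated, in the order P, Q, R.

Answer: 7/17 6/17 4/17

Derivation:
The stationary distribution satisfies pi = pi * P, i.e.:
  pi_P = 1/3*pi_P + 2/3*pi_Q + 1/6*pi_R
  pi_Q = 1/3*pi_P + 1/6*pi_Q + 2/3*pi_R
  pi_R = 1/3*pi_P + 1/6*pi_Q + 1/6*pi_R
with normalization: pi_P + pi_Q + pi_R = 1.

Using the first 2 balance equations plus normalization, the linear system A*pi = b is:
  [-2/3, 2/3, 1/6] . pi = 0
  [1/3, -5/6, 2/3] . pi = 0
  [1, 1, 1] . pi = 1

Solving yields:
  pi_P = 7/17
  pi_Q = 6/17
  pi_R = 4/17

Verification (pi * P):
  7/17*1/3 + 6/17*2/3 + 4/17*1/6 = 7/17 = pi_P  (ok)
  7/17*1/3 + 6/17*1/6 + 4/17*2/3 = 6/17 = pi_Q  (ok)
  7/17*1/3 + 6/17*1/6 + 4/17*1/6 = 4/17 = pi_R  (ok)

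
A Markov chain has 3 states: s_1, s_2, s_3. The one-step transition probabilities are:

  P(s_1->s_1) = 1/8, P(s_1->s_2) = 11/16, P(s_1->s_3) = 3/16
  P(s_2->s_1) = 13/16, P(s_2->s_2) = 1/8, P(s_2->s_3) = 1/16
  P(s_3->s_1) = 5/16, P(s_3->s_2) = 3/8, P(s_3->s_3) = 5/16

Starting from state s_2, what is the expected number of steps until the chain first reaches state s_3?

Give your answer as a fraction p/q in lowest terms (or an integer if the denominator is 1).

Answer: 432/53

Derivation:
Let h_i = expected steps to first reach s_3 from state i.
Boundary: h_s_3 = 0.
First-step equations for the other states:
  h_s_1 = 1 + 1/8*h_s_1 + 11/16*h_s_2 + 3/16*h_s_3
  h_s_2 = 1 + 13/16*h_s_1 + 1/8*h_s_2 + 1/16*h_s_3

Substituting h_s_3 = 0 and rearranging gives the linear system (I - Q) h = 1:
  [7/8, -11/16] . (h_s_1, h_s_2) = 1
  [-13/16, 7/8] . (h_s_1, h_s_2) = 1

Solving yields:
  h_s_1 = 400/53
  h_s_2 = 432/53

Starting state is s_2, so the expected hitting time is h_s_2 = 432/53.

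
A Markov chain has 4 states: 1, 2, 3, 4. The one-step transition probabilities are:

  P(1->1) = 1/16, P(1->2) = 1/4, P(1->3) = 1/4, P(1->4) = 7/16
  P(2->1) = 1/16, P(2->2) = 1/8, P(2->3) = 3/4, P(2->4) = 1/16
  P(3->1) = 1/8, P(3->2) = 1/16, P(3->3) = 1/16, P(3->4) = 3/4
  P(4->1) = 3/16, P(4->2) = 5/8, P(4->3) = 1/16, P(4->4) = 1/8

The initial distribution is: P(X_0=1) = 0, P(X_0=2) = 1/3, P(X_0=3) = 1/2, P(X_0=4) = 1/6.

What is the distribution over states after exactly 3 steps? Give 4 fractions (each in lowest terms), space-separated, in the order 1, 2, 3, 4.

Propagating the distribution step by step (d_{t+1} = d_t * P):
d_0 = (1=0, 2=1/3, 3=1/2, 4=1/6)
  d_1[1] = 0*1/16 + 1/3*1/16 + 1/2*1/8 + 1/6*3/16 = 11/96
  d_1[2] = 0*1/4 + 1/3*1/8 + 1/2*1/16 + 1/6*5/8 = 17/96
  d_1[3] = 0*1/4 + 1/3*3/4 + 1/2*1/16 + 1/6*1/16 = 7/24
  d_1[4] = 0*7/16 + 1/3*1/16 + 1/2*3/4 + 1/6*1/8 = 5/12
d_1 = (1=11/96, 2=17/96, 3=7/24, 4=5/12)
  d_2[1] = 11/96*1/16 + 17/96*1/16 + 7/24*1/8 + 5/12*3/16 = 17/128
  d_2[2] = 11/96*1/4 + 17/96*1/8 + 7/24*1/16 + 5/12*5/8 = 253/768
  d_2[3] = 11/96*1/4 + 17/96*3/4 + 7/24*1/16 + 5/12*1/16 = 79/384
  d_2[4] = 11/96*7/16 + 17/96*1/16 + 7/24*3/4 + 5/12*1/8 = 85/256
d_2 = (1=17/128, 2=253/768, 3=79/384, 4=85/256)
  d_3[1] = 17/128*1/16 + 253/768*1/16 + 79/384*1/8 + 85/256*3/16 = 359/3072
  d_3[2] = 17/128*1/4 + 253/768*1/8 + 79/384*1/16 + 85/256*5/8 = 1811/6144
  d_3[3] = 17/128*1/4 + 253/768*3/4 + 79/384*1/16 + 85/256*1/16 = 3857/12288
  d_3[4] = 17/128*7/16 + 253/768*1/16 + 79/384*3/4 + 85/256*1/8 = 3373/12288
d_3 = (1=359/3072, 2=1811/6144, 3=3857/12288, 4=3373/12288)

Answer: 359/3072 1811/6144 3857/12288 3373/12288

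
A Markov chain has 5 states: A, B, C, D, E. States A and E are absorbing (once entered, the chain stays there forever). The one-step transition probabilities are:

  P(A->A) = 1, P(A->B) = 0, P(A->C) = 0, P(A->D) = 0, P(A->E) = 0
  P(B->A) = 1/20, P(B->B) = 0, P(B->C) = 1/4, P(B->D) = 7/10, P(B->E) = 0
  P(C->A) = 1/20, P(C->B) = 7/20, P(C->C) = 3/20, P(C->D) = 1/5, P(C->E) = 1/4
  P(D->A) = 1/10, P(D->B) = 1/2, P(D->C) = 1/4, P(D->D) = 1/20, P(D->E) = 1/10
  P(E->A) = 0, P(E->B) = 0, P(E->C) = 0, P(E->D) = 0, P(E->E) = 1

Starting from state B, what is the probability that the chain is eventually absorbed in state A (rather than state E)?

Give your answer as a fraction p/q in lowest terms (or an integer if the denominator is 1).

Let a_i = P(absorbed in A | start in state i).
Boundary conditions: a_A = 1, a_E = 0.
For each transient state i, a_i = sum_j P(i->j) * a_j:
  a_B = 1/20*a_A + 0*a_B + 1/4*a_C + 7/10*a_D + 0*a_E
  a_C = 1/20*a_A + 7/20*a_B + 3/20*a_C + 1/5*a_D + 1/4*a_E
  a_D = 1/10*a_A + 1/2*a_B + 1/4*a_C + 1/20*a_D + 1/10*a_E

Substituting a_A = 1 and a_E = 0, rearrange to (I - Q) a = r where r[i] = P(i -> A):
  [1, -1/4, -7/10] . (a_B, a_C, a_D) = 1/20
  [-7/20, 17/20, -1/5] . (a_B, a_C, a_D) = 1/20
  [-1/2, -1/4, 19/20] . (a_B, a_C, a_D) = 1/10

Solving yields:
  a_B = 328/775
  a_C = 769/2325
  a_D = 193/465

Starting state is B, so the absorption probability is a_B = 328/775.

Answer: 328/775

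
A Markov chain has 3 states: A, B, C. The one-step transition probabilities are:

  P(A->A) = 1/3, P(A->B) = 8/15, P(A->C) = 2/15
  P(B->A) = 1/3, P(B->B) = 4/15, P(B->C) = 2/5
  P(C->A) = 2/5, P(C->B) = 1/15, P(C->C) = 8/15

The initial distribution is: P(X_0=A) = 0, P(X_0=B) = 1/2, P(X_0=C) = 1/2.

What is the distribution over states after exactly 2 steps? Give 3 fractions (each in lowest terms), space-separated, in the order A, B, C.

Answer: 82/225 61/225 82/225

Derivation:
Propagating the distribution step by step (d_{t+1} = d_t * P):
d_0 = (A=0, B=1/2, C=1/2)
  d_1[A] = 0*1/3 + 1/2*1/3 + 1/2*2/5 = 11/30
  d_1[B] = 0*8/15 + 1/2*4/15 + 1/2*1/15 = 1/6
  d_1[C] = 0*2/15 + 1/2*2/5 + 1/2*8/15 = 7/15
d_1 = (A=11/30, B=1/6, C=7/15)
  d_2[A] = 11/30*1/3 + 1/6*1/3 + 7/15*2/5 = 82/225
  d_2[B] = 11/30*8/15 + 1/6*4/15 + 7/15*1/15 = 61/225
  d_2[C] = 11/30*2/15 + 1/6*2/5 + 7/15*8/15 = 82/225
d_2 = (A=82/225, B=61/225, C=82/225)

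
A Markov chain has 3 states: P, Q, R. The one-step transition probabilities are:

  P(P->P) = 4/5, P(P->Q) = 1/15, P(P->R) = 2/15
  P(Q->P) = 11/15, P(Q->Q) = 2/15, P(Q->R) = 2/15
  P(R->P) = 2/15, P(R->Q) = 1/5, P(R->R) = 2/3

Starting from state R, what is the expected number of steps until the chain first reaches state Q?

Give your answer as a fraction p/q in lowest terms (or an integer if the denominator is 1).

Let h_i = expected steps to first reach Q from state i.
Boundary: h_Q = 0.
First-step equations for the other states:
  h_P = 1 + 4/5*h_P + 1/15*h_Q + 2/15*h_R
  h_R = 1 + 2/15*h_P + 1/5*h_Q + 2/3*h_R

Substituting h_Q = 0 and rearranging gives the linear system (I - Q) h = 1:
  [1/5, -2/15] . (h_P, h_R) = 1
  [-2/15, 1/3] . (h_P, h_R) = 1

Solving yields:
  h_P = 105/11
  h_R = 75/11

Starting state is R, so the expected hitting time is h_R = 75/11.

Answer: 75/11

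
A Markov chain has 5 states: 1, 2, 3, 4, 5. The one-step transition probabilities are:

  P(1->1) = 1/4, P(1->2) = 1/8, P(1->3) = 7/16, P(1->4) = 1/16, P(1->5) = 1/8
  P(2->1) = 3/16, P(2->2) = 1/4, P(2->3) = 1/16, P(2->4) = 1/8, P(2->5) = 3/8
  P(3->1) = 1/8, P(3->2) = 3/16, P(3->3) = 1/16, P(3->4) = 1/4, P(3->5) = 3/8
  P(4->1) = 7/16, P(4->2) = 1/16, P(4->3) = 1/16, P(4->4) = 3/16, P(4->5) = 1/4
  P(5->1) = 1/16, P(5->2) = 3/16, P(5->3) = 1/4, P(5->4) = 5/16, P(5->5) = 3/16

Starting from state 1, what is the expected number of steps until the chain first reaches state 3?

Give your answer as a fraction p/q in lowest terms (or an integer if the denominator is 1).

Answer: 44816/13247

Derivation:
Let h_i = expected steps to first reach 3 from state i.
Boundary: h_3 = 0.
First-step equations for the other states:
  h_1 = 1 + 1/4*h_1 + 1/8*h_2 + 7/16*h_3 + 1/16*h_4 + 1/8*h_5
  h_2 = 1 + 3/16*h_1 + 1/4*h_2 + 1/16*h_3 + 1/8*h_4 + 3/8*h_5
  h_4 = 1 + 7/16*h_1 + 1/16*h_2 + 1/16*h_3 + 3/16*h_4 + 1/4*h_5
  h_5 = 1 + 1/16*h_1 + 3/16*h_2 + 1/4*h_3 + 5/16*h_4 + 3/16*h_5

Substituting h_3 = 0 and rearranging gives the linear system (I - Q) h = 1:
  [3/4, -1/8, -1/16, -1/8] . (h_1, h_2, h_4, h_5) = 1
  [-3/16, 3/4, -1/8, -3/8] . (h_1, h_2, h_4, h_5) = 1
  [-7/16, -1/16, 13/16, -1/4] . (h_1, h_2, h_4, h_5) = 1
  [-1/16, -3/16, -5/16, 13/16] . (h_1, h_2, h_4, h_5) = 1

Solving yields:
  h_1 = 44816/13247
  h_2 = 69968/13247
  h_4 = 64496/13247
  h_5 = 60704/13247

Starting state is 1, so the expected hitting time is h_1 = 44816/13247.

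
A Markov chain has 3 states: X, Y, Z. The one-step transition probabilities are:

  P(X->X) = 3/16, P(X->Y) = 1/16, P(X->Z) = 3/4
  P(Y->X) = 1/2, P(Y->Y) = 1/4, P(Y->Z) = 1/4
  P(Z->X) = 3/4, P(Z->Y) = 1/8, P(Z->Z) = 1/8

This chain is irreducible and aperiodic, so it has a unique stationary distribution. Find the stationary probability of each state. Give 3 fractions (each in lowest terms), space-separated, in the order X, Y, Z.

Answer: 80/173 19/173 74/173

Derivation:
The stationary distribution satisfies pi = pi * P, i.e.:
  pi_X = 3/16*pi_X + 1/2*pi_Y + 3/4*pi_Z
  pi_Y = 1/16*pi_X + 1/4*pi_Y + 1/8*pi_Z
  pi_Z = 3/4*pi_X + 1/4*pi_Y + 1/8*pi_Z
with normalization: pi_X + pi_Y + pi_Z = 1.

Using the first 2 balance equations plus normalization, the linear system A*pi = b is:
  [-13/16, 1/2, 3/4] . pi = 0
  [1/16, -3/4, 1/8] . pi = 0
  [1, 1, 1] . pi = 1

Solving yields:
  pi_X = 80/173
  pi_Y = 19/173
  pi_Z = 74/173

Verification (pi * P):
  80/173*3/16 + 19/173*1/2 + 74/173*3/4 = 80/173 = pi_X  (ok)
  80/173*1/16 + 19/173*1/4 + 74/173*1/8 = 19/173 = pi_Y  (ok)
  80/173*3/4 + 19/173*1/4 + 74/173*1/8 = 74/173 = pi_Z  (ok)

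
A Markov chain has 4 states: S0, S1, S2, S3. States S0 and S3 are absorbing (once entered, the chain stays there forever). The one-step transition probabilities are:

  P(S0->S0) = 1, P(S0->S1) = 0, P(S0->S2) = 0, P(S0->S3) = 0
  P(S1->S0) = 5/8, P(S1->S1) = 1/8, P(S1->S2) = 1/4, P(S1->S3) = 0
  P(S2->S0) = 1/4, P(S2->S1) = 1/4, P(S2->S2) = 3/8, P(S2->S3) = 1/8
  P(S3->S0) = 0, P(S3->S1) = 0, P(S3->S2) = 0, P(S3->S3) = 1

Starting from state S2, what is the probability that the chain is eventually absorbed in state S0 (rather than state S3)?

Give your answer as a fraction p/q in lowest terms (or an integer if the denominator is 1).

Let a_i = P(absorbed in S0 | start in state i).
Boundary conditions: a_S0 = 1, a_S3 = 0.
For each transient state i, a_i = sum_j P(i->j) * a_j:
  a_S1 = 5/8*a_S0 + 1/8*a_S1 + 1/4*a_S2 + 0*a_S3
  a_S2 = 1/4*a_S0 + 1/4*a_S1 + 3/8*a_S2 + 1/8*a_S3

Substituting a_S0 = 1 and a_S3 = 0, rearrange to (I - Q) a = r where r[i] = P(i -> S0):
  [7/8, -1/4] . (a_S1, a_S2) = 5/8
  [-1/4, 5/8] . (a_S1, a_S2) = 1/4

Solving yields:
  a_S1 = 29/31
  a_S2 = 24/31

Starting state is S2, so the absorption probability is a_S2 = 24/31.

Answer: 24/31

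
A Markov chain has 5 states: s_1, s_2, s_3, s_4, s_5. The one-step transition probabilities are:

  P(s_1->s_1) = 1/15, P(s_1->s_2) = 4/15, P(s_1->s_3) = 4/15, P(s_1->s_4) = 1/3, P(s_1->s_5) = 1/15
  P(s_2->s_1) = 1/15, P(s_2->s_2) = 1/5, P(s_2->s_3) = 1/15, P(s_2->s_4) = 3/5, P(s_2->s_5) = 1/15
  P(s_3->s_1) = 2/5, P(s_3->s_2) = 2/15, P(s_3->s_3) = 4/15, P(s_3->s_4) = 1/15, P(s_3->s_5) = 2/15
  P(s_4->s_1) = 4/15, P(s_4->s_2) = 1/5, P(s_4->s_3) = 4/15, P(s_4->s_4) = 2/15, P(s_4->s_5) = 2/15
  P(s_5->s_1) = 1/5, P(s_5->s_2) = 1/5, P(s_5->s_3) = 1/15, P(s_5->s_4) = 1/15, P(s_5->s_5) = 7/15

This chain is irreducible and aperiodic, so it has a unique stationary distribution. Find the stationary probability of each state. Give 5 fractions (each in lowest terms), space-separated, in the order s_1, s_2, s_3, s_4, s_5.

Answer: 8099/40182 2685/13394 3910/20091 9787/40182 6421/40182

Derivation:
The stationary distribution satisfies pi = pi * P, i.e.:
  pi_s_1 = 1/15*pi_s_1 + 1/15*pi_s_2 + 2/5*pi_s_3 + 4/15*pi_s_4 + 1/5*pi_s_5
  pi_s_2 = 4/15*pi_s_1 + 1/5*pi_s_2 + 2/15*pi_s_3 + 1/5*pi_s_4 + 1/5*pi_s_5
  pi_s_3 = 4/15*pi_s_1 + 1/15*pi_s_2 + 4/15*pi_s_3 + 4/15*pi_s_4 + 1/15*pi_s_5
  pi_s_4 = 1/3*pi_s_1 + 3/5*pi_s_2 + 1/15*pi_s_3 + 2/15*pi_s_4 + 1/15*pi_s_5
  pi_s_5 = 1/15*pi_s_1 + 1/15*pi_s_2 + 2/15*pi_s_3 + 2/15*pi_s_4 + 7/15*pi_s_5
with normalization: pi_s_1 + pi_s_2 + pi_s_3 + pi_s_4 + pi_s_5 = 1.

Using the first 4 balance equations plus normalization, the linear system A*pi = b is:
  [-14/15, 1/15, 2/5, 4/15, 1/5] . pi = 0
  [4/15, -4/5, 2/15, 1/5, 1/5] . pi = 0
  [4/15, 1/15, -11/15, 4/15, 1/15] . pi = 0
  [1/3, 3/5, 1/15, -13/15, 1/15] . pi = 0
  [1, 1, 1, 1, 1] . pi = 1

Solving yields:
  pi_s_1 = 8099/40182
  pi_s_2 = 2685/13394
  pi_s_3 = 3910/20091
  pi_s_4 = 9787/40182
  pi_s_5 = 6421/40182

Verification (pi * P):
  8099/40182*1/15 + 2685/13394*1/15 + 3910/20091*2/5 + 9787/40182*4/15 + 6421/40182*1/5 = 8099/40182 = pi_s_1  (ok)
  8099/40182*4/15 + 2685/13394*1/5 + 3910/20091*2/15 + 9787/40182*1/5 + 6421/40182*1/5 = 2685/13394 = pi_s_2  (ok)
  8099/40182*4/15 + 2685/13394*1/15 + 3910/20091*4/15 + 9787/40182*4/15 + 6421/40182*1/15 = 3910/20091 = pi_s_3  (ok)
  8099/40182*1/3 + 2685/13394*3/5 + 3910/20091*1/15 + 9787/40182*2/15 + 6421/40182*1/15 = 9787/40182 = pi_s_4  (ok)
  8099/40182*1/15 + 2685/13394*1/15 + 3910/20091*2/15 + 9787/40182*2/15 + 6421/40182*7/15 = 6421/40182 = pi_s_5  (ok)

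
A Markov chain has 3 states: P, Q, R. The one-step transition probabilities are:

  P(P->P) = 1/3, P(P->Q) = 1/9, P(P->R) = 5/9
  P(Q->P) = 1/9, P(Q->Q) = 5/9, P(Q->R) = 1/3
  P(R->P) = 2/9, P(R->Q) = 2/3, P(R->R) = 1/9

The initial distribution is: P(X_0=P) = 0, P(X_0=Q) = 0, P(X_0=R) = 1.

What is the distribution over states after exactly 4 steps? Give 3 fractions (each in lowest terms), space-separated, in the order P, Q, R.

Propagating the distribution step by step (d_{t+1} = d_t * P):
d_0 = (P=0, Q=0, R=1)
  d_1[P] = 0*1/3 + 0*1/9 + 1*2/9 = 2/9
  d_1[Q] = 0*1/9 + 0*5/9 + 1*2/3 = 2/3
  d_1[R] = 0*5/9 + 0*1/3 + 1*1/9 = 1/9
d_1 = (P=2/9, Q=2/3, R=1/9)
  d_2[P] = 2/9*1/3 + 2/3*1/9 + 1/9*2/9 = 14/81
  d_2[Q] = 2/9*1/9 + 2/3*5/9 + 1/9*2/3 = 38/81
  d_2[R] = 2/9*5/9 + 2/3*1/3 + 1/9*1/9 = 29/81
d_2 = (P=14/81, Q=38/81, R=29/81)
  d_3[P] = 14/81*1/3 + 38/81*1/9 + 29/81*2/9 = 46/243
  d_3[Q] = 14/81*1/9 + 38/81*5/9 + 29/81*2/3 = 14/27
  d_3[R] = 14/81*5/9 + 38/81*1/3 + 29/81*1/9 = 71/243
d_3 = (P=46/243, Q=14/27, R=71/243)
  d_4[P] = 46/243*1/3 + 14/27*1/9 + 71/243*2/9 = 406/2187
  d_4[Q] = 46/243*1/9 + 14/27*5/9 + 71/243*2/3 = 1102/2187
  d_4[R] = 46/243*5/9 + 14/27*1/3 + 71/243*1/9 = 679/2187
d_4 = (P=406/2187, Q=1102/2187, R=679/2187)

Answer: 406/2187 1102/2187 679/2187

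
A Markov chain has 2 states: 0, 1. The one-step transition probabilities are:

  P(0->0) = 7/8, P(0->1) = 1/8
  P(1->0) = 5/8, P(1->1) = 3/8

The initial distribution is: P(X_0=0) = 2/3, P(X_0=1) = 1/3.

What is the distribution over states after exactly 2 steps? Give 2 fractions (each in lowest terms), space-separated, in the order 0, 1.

Propagating the distribution step by step (d_{t+1} = d_t * P):
d_0 = (0=2/3, 1=1/3)
  d_1[0] = 2/3*7/8 + 1/3*5/8 = 19/24
  d_1[1] = 2/3*1/8 + 1/3*3/8 = 5/24
d_1 = (0=19/24, 1=5/24)
  d_2[0] = 19/24*7/8 + 5/24*5/8 = 79/96
  d_2[1] = 19/24*1/8 + 5/24*3/8 = 17/96
d_2 = (0=79/96, 1=17/96)

Answer: 79/96 17/96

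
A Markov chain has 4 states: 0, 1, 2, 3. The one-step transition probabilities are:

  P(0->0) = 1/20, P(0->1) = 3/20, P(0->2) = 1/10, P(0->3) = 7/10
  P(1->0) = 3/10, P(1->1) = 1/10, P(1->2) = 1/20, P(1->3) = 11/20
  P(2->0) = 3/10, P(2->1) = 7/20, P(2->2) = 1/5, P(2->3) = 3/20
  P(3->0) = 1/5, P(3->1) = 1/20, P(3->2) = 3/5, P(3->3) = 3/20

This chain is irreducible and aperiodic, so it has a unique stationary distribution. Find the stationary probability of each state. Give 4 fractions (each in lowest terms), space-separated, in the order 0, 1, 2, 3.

Answer: 1513/7093 1176/7093 4075/14186 4733/14186

Derivation:
The stationary distribution satisfies pi = pi * P, i.e.:
  pi_0 = 1/20*pi_0 + 3/10*pi_1 + 3/10*pi_2 + 1/5*pi_3
  pi_1 = 3/20*pi_0 + 1/10*pi_1 + 7/20*pi_2 + 1/20*pi_3
  pi_2 = 1/10*pi_0 + 1/20*pi_1 + 1/5*pi_2 + 3/5*pi_3
  pi_3 = 7/10*pi_0 + 11/20*pi_1 + 3/20*pi_2 + 3/20*pi_3
with normalization: pi_0 + pi_1 + pi_2 + pi_3 = 1.

Using the first 3 balance equations plus normalization, the linear system A*pi = b is:
  [-19/20, 3/10, 3/10, 1/5] . pi = 0
  [3/20, -9/10, 7/20, 1/20] . pi = 0
  [1/10, 1/20, -4/5, 3/5] . pi = 0
  [1, 1, 1, 1] . pi = 1

Solving yields:
  pi_0 = 1513/7093
  pi_1 = 1176/7093
  pi_2 = 4075/14186
  pi_3 = 4733/14186

Verification (pi * P):
  1513/7093*1/20 + 1176/7093*3/10 + 4075/14186*3/10 + 4733/14186*1/5 = 1513/7093 = pi_0  (ok)
  1513/7093*3/20 + 1176/7093*1/10 + 4075/14186*7/20 + 4733/14186*1/20 = 1176/7093 = pi_1  (ok)
  1513/7093*1/10 + 1176/7093*1/20 + 4075/14186*1/5 + 4733/14186*3/5 = 4075/14186 = pi_2  (ok)
  1513/7093*7/10 + 1176/7093*11/20 + 4075/14186*3/20 + 4733/14186*3/20 = 4733/14186 = pi_3  (ok)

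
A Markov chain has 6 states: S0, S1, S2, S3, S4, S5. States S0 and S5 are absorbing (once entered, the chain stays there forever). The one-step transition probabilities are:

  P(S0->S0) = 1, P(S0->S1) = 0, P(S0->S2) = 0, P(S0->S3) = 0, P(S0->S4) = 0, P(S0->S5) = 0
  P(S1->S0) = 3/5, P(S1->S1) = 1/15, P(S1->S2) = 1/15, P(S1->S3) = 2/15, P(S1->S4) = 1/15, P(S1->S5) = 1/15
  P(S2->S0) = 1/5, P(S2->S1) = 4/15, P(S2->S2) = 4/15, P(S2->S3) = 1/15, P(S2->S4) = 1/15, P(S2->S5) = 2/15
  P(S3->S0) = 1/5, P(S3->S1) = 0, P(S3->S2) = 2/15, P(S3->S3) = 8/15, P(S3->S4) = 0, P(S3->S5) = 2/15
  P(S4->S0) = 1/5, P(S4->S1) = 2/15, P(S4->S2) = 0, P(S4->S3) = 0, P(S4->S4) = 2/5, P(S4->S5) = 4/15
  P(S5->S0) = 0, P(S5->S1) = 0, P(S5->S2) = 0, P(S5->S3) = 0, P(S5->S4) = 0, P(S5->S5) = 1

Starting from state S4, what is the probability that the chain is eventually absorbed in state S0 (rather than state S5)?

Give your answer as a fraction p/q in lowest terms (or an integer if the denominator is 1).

Answer: 2286/4441

Derivation:
Let a_i = P(absorbed in S0 | start in state i).
Boundary conditions: a_S0 = 1, a_S5 = 0.
For each transient state i, a_i = sum_j P(i->j) * a_j:
  a_S1 = 3/5*a_S0 + 1/15*a_S1 + 1/15*a_S2 + 2/15*a_S3 + 1/15*a_S4 + 1/15*a_S5
  a_S2 = 1/5*a_S0 + 4/15*a_S1 + 4/15*a_S2 + 1/15*a_S3 + 1/15*a_S4 + 2/15*a_S5
  a_S3 = 1/5*a_S0 + 0*a_S1 + 2/15*a_S2 + 8/15*a_S3 + 0*a_S4 + 2/15*a_S5
  a_S4 = 1/5*a_S0 + 2/15*a_S1 + 0*a_S2 + 0*a_S3 + 2/5*a_S4 + 4/15*a_S5

Substituting a_S0 = 1 and a_S5 = 0, rearrange to (I - Q) a = r where r[i] = P(i -> S0):
  [14/15, -1/15, -2/15, -1/15] . (a_S1, a_S2, a_S3, a_S4) = 3/5
  [-4/15, 11/15, -1/15, -1/15] . (a_S1, a_S2, a_S3, a_S4) = 1/5
  [0, -2/15, 7/15, 0] . (a_S1, a_S2, a_S3, a_S4) = 1/5
  [-2/15, 0, 0, 3/5] . (a_S1, a_S2, a_S3, a_S4) = 1/5

Solving yields:
  a_S1 = 7251/8882
  a_S2 = 2988/4441
  a_S3 = 2757/4441
  a_S4 = 2286/4441

Starting state is S4, so the absorption probability is a_S4 = 2286/4441.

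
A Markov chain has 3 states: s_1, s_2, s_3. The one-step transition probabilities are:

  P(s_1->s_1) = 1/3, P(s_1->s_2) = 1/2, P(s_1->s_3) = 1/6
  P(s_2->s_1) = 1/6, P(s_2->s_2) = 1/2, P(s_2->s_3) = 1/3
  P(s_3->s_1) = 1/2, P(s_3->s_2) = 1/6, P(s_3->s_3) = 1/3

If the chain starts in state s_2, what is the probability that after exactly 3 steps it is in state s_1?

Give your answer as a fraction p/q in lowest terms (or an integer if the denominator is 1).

Answer: 23/72

Derivation:
Computing P^3 by repeated multiplication:
P^1 =
  s_1: [1/3, 1/2, 1/6]
  s_2: [1/6, 1/2, 1/3]
  s_3: [1/2, 1/6, 1/3]
P^2 =
  s_1: [5/18, 4/9, 5/18]
  s_2: [11/36, 7/18, 11/36]
  s_3: [13/36, 7/18, 1/4]
P^3 =
  s_1: [11/36, 11/27, 31/108]
  s_2: [23/72, 43/108, 61/216]
  s_3: [67/216, 5/12, 59/216]

(P^3)[s_2 -> s_1] = 23/72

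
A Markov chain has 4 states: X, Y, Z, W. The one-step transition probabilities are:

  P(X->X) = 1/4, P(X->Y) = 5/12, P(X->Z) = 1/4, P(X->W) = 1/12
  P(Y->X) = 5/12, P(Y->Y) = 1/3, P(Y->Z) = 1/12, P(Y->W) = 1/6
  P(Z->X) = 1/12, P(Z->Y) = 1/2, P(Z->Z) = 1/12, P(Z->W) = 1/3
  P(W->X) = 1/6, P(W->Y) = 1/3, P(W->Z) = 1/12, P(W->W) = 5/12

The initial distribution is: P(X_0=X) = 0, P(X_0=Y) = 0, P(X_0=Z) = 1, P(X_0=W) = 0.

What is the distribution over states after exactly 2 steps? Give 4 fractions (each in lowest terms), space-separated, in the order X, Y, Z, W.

Answer: 7/24 17/48 7/72 37/144

Derivation:
Propagating the distribution step by step (d_{t+1} = d_t * P):
d_0 = (X=0, Y=0, Z=1, W=0)
  d_1[X] = 0*1/4 + 0*5/12 + 1*1/12 + 0*1/6 = 1/12
  d_1[Y] = 0*5/12 + 0*1/3 + 1*1/2 + 0*1/3 = 1/2
  d_1[Z] = 0*1/4 + 0*1/12 + 1*1/12 + 0*1/12 = 1/12
  d_1[W] = 0*1/12 + 0*1/6 + 1*1/3 + 0*5/12 = 1/3
d_1 = (X=1/12, Y=1/2, Z=1/12, W=1/3)
  d_2[X] = 1/12*1/4 + 1/2*5/12 + 1/12*1/12 + 1/3*1/6 = 7/24
  d_2[Y] = 1/12*5/12 + 1/2*1/3 + 1/12*1/2 + 1/3*1/3 = 17/48
  d_2[Z] = 1/12*1/4 + 1/2*1/12 + 1/12*1/12 + 1/3*1/12 = 7/72
  d_2[W] = 1/12*1/12 + 1/2*1/6 + 1/12*1/3 + 1/3*5/12 = 37/144
d_2 = (X=7/24, Y=17/48, Z=7/72, W=37/144)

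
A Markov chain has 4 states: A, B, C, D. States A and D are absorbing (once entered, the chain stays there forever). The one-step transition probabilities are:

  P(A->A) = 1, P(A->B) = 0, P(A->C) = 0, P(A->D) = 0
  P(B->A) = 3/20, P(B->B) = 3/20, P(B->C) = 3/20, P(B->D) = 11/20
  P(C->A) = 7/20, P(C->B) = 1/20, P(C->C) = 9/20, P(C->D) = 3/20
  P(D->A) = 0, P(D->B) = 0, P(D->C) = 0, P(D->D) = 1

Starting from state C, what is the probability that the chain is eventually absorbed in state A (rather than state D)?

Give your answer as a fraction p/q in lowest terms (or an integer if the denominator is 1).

Answer: 61/92

Derivation:
Let a_i = P(absorbed in A | start in state i).
Boundary conditions: a_A = 1, a_D = 0.
For each transient state i, a_i = sum_j P(i->j) * a_j:
  a_B = 3/20*a_A + 3/20*a_B + 3/20*a_C + 11/20*a_D
  a_C = 7/20*a_A + 1/20*a_B + 9/20*a_C + 3/20*a_D

Substituting a_A = 1 and a_D = 0, rearrange to (I - Q) a = r where r[i] = P(i -> A):
  [17/20, -3/20] . (a_B, a_C) = 3/20
  [-1/20, 11/20] . (a_B, a_C) = 7/20

Solving yields:
  a_B = 27/92
  a_C = 61/92

Starting state is C, so the absorption probability is a_C = 61/92.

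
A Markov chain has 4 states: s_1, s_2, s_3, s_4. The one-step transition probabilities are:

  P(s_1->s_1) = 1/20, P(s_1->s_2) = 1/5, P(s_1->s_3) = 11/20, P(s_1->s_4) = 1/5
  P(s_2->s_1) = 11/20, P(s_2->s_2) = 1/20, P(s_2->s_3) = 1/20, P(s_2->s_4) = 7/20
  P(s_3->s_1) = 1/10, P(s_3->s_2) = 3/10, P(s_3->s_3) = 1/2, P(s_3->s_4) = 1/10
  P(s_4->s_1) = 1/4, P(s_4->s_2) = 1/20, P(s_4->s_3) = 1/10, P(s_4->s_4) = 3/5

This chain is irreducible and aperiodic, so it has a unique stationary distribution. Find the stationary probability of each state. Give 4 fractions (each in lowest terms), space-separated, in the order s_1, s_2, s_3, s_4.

Answer: 248/1185 314/1975 613/1975 1904/5925

Derivation:
The stationary distribution satisfies pi = pi * P, i.e.:
  pi_s_1 = 1/20*pi_s_1 + 11/20*pi_s_2 + 1/10*pi_s_3 + 1/4*pi_s_4
  pi_s_2 = 1/5*pi_s_1 + 1/20*pi_s_2 + 3/10*pi_s_3 + 1/20*pi_s_4
  pi_s_3 = 11/20*pi_s_1 + 1/20*pi_s_2 + 1/2*pi_s_3 + 1/10*pi_s_4
  pi_s_4 = 1/5*pi_s_1 + 7/20*pi_s_2 + 1/10*pi_s_3 + 3/5*pi_s_4
with normalization: pi_s_1 + pi_s_2 + pi_s_3 + pi_s_4 = 1.

Using the first 3 balance equations plus normalization, the linear system A*pi = b is:
  [-19/20, 11/20, 1/10, 1/4] . pi = 0
  [1/5, -19/20, 3/10, 1/20] . pi = 0
  [11/20, 1/20, -1/2, 1/10] . pi = 0
  [1, 1, 1, 1] . pi = 1

Solving yields:
  pi_s_1 = 248/1185
  pi_s_2 = 314/1975
  pi_s_3 = 613/1975
  pi_s_4 = 1904/5925

Verification (pi * P):
  248/1185*1/20 + 314/1975*11/20 + 613/1975*1/10 + 1904/5925*1/4 = 248/1185 = pi_s_1  (ok)
  248/1185*1/5 + 314/1975*1/20 + 613/1975*3/10 + 1904/5925*1/20 = 314/1975 = pi_s_2  (ok)
  248/1185*11/20 + 314/1975*1/20 + 613/1975*1/2 + 1904/5925*1/10 = 613/1975 = pi_s_3  (ok)
  248/1185*1/5 + 314/1975*7/20 + 613/1975*1/10 + 1904/5925*3/5 = 1904/5925 = pi_s_4  (ok)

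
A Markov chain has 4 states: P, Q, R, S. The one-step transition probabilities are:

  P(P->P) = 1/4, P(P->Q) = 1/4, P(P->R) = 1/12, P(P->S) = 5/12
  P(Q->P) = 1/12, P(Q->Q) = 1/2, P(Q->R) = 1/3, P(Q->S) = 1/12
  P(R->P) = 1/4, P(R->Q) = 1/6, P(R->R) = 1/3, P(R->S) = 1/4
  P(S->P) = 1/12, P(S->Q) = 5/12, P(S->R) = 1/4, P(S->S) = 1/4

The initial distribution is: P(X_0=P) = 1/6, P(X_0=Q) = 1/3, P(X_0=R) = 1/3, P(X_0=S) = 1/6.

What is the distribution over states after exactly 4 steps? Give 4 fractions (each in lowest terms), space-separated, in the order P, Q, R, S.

Propagating the distribution step by step (d_{t+1} = d_t * P):
d_0 = (P=1/6, Q=1/3, R=1/3, S=1/6)
  d_1[P] = 1/6*1/4 + 1/3*1/12 + 1/3*1/4 + 1/6*1/12 = 1/6
  d_1[Q] = 1/6*1/4 + 1/3*1/2 + 1/3*1/6 + 1/6*5/12 = 1/3
  d_1[R] = 1/6*1/12 + 1/3*1/3 + 1/3*1/3 + 1/6*1/4 = 5/18
  d_1[S] = 1/6*5/12 + 1/3*1/12 + 1/3*1/4 + 1/6*1/4 = 2/9
d_1 = (P=1/6, Q=1/3, R=5/18, S=2/9)
  d_2[P] = 1/6*1/4 + 1/3*1/12 + 5/18*1/4 + 2/9*1/12 = 17/108
  d_2[Q] = 1/6*1/4 + 1/3*1/2 + 5/18*1/6 + 2/9*5/12 = 25/72
  d_2[R] = 1/6*1/12 + 1/3*1/3 + 5/18*1/3 + 2/9*1/4 = 59/216
  d_2[S] = 1/6*5/12 + 1/3*1/12 + 5/18*1/4 + 2/9*1/4 = 2/9
d_2 = (P=17/108, Q=25/72, R=59/216, S=2/9)
  d_3[P] = 17/108*1/4 + 25/72*1/12 + 59/216*1/4 + 2/9*1/12 = 67/432
  d_3[Q] = 17/108*1/4 + 25/72*1/2 + 59/216*1/6 + 2/9*5/12 = 455/1296
  d_3[R] = 17/108*1/12 + 25/72*1/3 + 59/216*1/3 + 2/9*1/4 = 119/432
  d_3[S] = 17/108*5/12 + 25/72*1/12 + 59/216*1/4 + 2/9*1/4 = 283/1296
d_3 = (P=67/432, Q=455/1296, R=119/432, S=283/1296)
  d_4[P] = 67/432*1/4 + 455/1296*1/12 + 119/432*1/4 + 283/1296*1/12 = 67/432
  d_4[Q] = 67/432*1/4 + 455/1296*1/2 + 119/432*1/6 + 283/1296*5/12 = 2731/7776
  d_4[R] = 67/432*1/12 + 455/1296*1/3 + 119/432*1/3 + 283/1296*1/4 = 2149/7776
  d_4[S] = 67/432*5/12 + 455/1296*1/12 + 119/432*1/4 + 283/1296*1/4 = 845/3888
d_4 = (P=67/432, Q=2731/7776, R=2149/7776, S=845/3888)

Answer: 67/432 2731/7776 2149/7776 845/3888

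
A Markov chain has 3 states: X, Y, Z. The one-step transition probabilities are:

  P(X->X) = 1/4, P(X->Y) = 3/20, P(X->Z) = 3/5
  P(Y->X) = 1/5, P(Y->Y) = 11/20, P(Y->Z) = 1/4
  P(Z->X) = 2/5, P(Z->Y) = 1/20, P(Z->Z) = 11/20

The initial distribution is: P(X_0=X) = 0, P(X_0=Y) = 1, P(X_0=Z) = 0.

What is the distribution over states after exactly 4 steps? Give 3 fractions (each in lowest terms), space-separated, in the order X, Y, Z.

Propagating the distribution step by step (d_{t+1} = d_t * P):
d_0 = (X=0, Y=1, Z=0)
  d_1[X] = 0*1/4 + 1*1/5 + 0*2/5 = 1/5
  d_1[Y] = 0*3/20 + 1*11/20 + 0*1/20 = 11/20
  d_1[Z] = 0*3/5 + 1*1/4 + 0*11/20 = 1/4
d_1 = (X=1/5, Y=11/20, Z=1/4)
  d_2[X] = 1/5*1/4 + 11/20*1/5 + 1/4*2/5 = 13/50
  d_2[Y] = 1/5*3/20 + 11/20*11/20 + 1/4*1/20 = 69/200
  d_2[Z] = 1/5*3/5 + 11/20*1/4 + 1/4*11/20 = 79/200
d_2 = (X=13/50, Y=69/200, Z=79/200)
  d_3[X] = 13/50*1/4 + 69/200*1/5 + 79/200*2/5 = 73/250
  d_3[Y] = 13/50*3/20 + 69/200*11/20 + 79/200*1/20 = 497/2000
  d_3[Z] = 13/50*3/5 + 69/200*1/4 + 79/200*11/20 = 919/2000
d_3 = (X=73/250, Y=497/2000, Z=919/2000)
  d_4[X] = 73/250*1/4 + 497/2000*1/5 + 919/2000*2/5 = 613/2000
  d_4[Y] = 73/250*3/20 + 497/2000*11/20 + 919/2000*1/20 = 4069/20000
  d_4[Z] = 73/250*3/5 + 497/2000*1/4 + 919/2000*11/20 = 9801/20000
d_4 = (X=613/2000, Y=4069/20000, Z=9801/20000)

Answer: 613/2000 4069/20000 9801/20000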